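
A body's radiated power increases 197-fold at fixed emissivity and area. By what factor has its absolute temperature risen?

P ∝ T⁴ ⇒ T ∝ P^(1/4), so T scales by (197)^(1/4) = 3.75.

factor ≈ 3.75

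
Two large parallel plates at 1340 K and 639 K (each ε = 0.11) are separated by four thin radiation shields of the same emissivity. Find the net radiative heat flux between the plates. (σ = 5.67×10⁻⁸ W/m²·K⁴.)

Each of the 5 gaps contributes resistance (2/ε − 1) = 2/0.11 − 1 = 17.18; total = 85.91.
q = σ(T₁⁴ − T₂⁴) / 85.91 = 5.67×10⁻⁸ × 3.06×10^12 / 85.91 = 2020 W/m².

q ≈ 2020 W/m²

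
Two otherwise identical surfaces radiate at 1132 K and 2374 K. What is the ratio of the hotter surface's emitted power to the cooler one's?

ratio ≈ 19.3

P ∝ T⁴, so the ratio is (2374/1132)⁴ = (2.097)⁴ = 19.3.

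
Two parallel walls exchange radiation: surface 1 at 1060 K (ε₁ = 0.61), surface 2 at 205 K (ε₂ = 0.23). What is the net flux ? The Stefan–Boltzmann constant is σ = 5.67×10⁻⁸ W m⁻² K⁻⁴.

For two large parallel gray plates, q = σ(T₁⁴ − T₂⁴) / (1/ε₁ + 1/ε₂ − 1).
1/ε₁ + 1/ε₂ − 1 = 1/0.61 + 1/0.23 − 1 = 4.987.
T₁⁴ − T₂⁴ = 1.26×10^12 − 1.77×10^9 = 1.26×10^12 K⁴.
q = 5.67×10⁻⁸ × 1.26×10^12 / 4.987 = 14300 W/m².

q ≈ 14300 W/m²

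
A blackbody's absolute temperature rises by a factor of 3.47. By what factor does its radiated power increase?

factor ≈ 145

P ∝ T⁴, so the power scales as (3.47)⁴ = 145.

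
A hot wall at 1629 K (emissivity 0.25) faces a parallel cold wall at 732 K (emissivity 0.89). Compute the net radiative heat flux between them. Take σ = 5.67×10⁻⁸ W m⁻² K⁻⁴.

q ≈ 92900 W/m²

For two large parallel gray plates, q = σ(T₁⁴ − T₂⁴) / (1/ε₁ + 1/ε₂ − 1).
1/ε₁ + 1/ε₂ − 1 = 1/0.25 + 1/0.89 − 1 = 4.124.
T₁⁴ − T₂⁴ = 7.04×10^12 − 2.87×10^11 = 6.75×10^12 K⁴.
q = 5.67×10⁻⁸ × 6.75×10^12 / 4.124 = 92900 W/m².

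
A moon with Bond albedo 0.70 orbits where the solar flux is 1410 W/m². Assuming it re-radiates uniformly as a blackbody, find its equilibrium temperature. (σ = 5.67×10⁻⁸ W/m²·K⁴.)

Power absorbed = (1−a)S·πR²; power emitted = 4πR²σT⁴. Equating and cancelling πR²:
T = ((1−a)S / 4σ)^(1/4) = (423 / (4 × 5.67×10⁻⁸))^(1/4) = (1.87×10^9)^(1/4).
T = 208 K.

T ≈ 208 K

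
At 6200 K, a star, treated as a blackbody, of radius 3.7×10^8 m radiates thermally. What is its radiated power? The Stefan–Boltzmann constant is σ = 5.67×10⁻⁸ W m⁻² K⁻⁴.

P ≈ 1.44×10^26 W

A = 4πr² = 4π × (3.7×10^8)² = 1.72×10^18 m².
P = σAT⁴ = 5.67×10⁻⁸ × 1.72×10^18 × (6200)⁴ = 5.67×10⁻⁸ × 1.72×10^18 × 1.48×10^15.
P = 1.44×10^26 W.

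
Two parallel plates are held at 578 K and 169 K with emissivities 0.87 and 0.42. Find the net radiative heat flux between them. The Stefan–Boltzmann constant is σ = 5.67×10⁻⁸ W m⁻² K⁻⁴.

q ≈ 2480 W/m²

For two large parallel gray plates, q = σ(T₁⁴ − T₂⁴) / (1/ε₁ + 1/ε₂ − 1).
1/ε₁ + 1/ε₂ − 1 = 1/0.87 + 1/0.42 − 1 = 2.530.
T₁⁴ − T₂⁴ = 1.12×10^11 − 8.16×10^8 = 1.11×10^11 K⁴.
q = 5.67×10⁻⁸ × 1.11×10^11 / 2.530 = 2480 W/m².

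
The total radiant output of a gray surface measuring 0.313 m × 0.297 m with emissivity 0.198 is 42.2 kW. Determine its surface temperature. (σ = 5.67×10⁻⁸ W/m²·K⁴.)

A = 0.313 × 0.297 = 0.0930 m².
From P = εσAT⁴, T = (P / εσA)^(1/4) = (42200 / (0.198 × 5.67×10⁻⁸ × 0.0930))^(1/4).
T = (4.04×10^13)^(1/4) = 2520 K.

T ≈ 2520 K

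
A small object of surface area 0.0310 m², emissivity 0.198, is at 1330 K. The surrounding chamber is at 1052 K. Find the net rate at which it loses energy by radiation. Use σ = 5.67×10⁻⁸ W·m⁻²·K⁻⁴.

Q ≈ 663 W

Q = εσA(T⁴ − T_s⁴). T⁴ − T_s⁴ = (1330)⁴ − (1052)⁴ = 3.13×10^12 − 1.22×10^12 = 1.90×10^12 K⁴.
Q = 0.198 × 5.67×10⁻⁸ × 0.0310 × 1.90×10^12 = 663 W.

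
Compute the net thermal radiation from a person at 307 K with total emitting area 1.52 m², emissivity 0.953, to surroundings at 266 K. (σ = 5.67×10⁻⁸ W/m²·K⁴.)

Q = εσA(T⁴ − T_s⁴). T⁴ − T_s⁴ = (307)⁴ − (266)⁴ = 8.88×10^9 − 5.01×10^9 = 3.88×10^9 K⁴.
Q = 0.953 × 5.67×10⁻⁸ × 1.52 × 3.88×10^9 = 318 W.

Q ≈ 318 W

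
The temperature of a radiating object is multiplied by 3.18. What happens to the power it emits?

P ∝ T⁴, so the power scales as (3.18)⁴ = 102.

factor ≈ 102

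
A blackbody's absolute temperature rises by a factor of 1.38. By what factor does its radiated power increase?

P ∝ T⁴, so the power scales as (1.38)⁴ = 3.63.

factor ≈ 3.63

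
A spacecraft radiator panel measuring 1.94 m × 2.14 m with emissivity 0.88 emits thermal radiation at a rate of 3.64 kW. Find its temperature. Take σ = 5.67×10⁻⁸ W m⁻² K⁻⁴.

A = 1.94 × 2.14 = 4.15 m².
From P = εσAT⁴, T = (P / εσA)^(1/4) = (3640 / (0.88 × 5.67×10⁻⁸ × 4.15))^(1/4).
T = (1.76×10^10)^(1/4) = 364 K.

T ≈ 364 K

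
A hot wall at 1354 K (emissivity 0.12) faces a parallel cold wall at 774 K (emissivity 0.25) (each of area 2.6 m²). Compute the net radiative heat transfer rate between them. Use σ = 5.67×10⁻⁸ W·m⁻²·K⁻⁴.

For two large parallel gray plates, q = σ(T₁⁴ − T₂⁴) / (1/ε₁ + 1/ε₂ − 1).
1/ε₁ + 1/ε₂ − 1 = 1/0.12 + 1/0.25 − 1 = 11.33.
T₁⁴ − T₂⁴ = 3.36×10^12 − 3.59×10^11 = 3.00×10^12 K⁴.
q = 5.67×10⁻⁸ × 3.00×10^12 / 11.33 = 15000 W/m².
Q = q·A = 15000 × 2.6 = 39100 W.

Q ≈ 39100 W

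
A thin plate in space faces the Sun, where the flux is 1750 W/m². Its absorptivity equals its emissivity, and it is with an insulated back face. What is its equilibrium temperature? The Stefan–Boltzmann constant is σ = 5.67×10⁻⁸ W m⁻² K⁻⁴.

Absorbed flux αS = emitted flux εσT⁴ (one radiating face); with α = ε, T = (S/σ)^(1/4).
T = (1750 / 5.67×10⁻⁸)^(1/4) = (3.09×10^10)^(1/4).
T = 419 K.

T ≈ 419 K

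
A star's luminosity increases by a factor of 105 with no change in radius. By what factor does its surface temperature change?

factor ≈ 3.20

P ∝ T⁴ ⇒ T ∝ P^(1/4), so T scales by (105)^(1/4) = 3.20.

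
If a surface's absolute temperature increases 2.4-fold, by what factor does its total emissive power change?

P ∝ T⁴, so the power scales as (2.4)⁴ = 33.2.

factor ≈ 33.2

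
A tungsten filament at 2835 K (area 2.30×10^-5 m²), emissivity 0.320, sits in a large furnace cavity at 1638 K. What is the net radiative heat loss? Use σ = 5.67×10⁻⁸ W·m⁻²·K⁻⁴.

Q = εσA(T⁴ − T_s⁴). T⁴ − T_s⁴ = (2835)⁴ − (1638)⁴ = 6.46×10^13 − 7.20×10^12 = 5.74×10^13 K⁴.
Q = 0.320 × 5.67×10⁻⁸ × 2.30×10^-5 × 5.74×10^13 = 24.0 W.

Q ≈ 24.0 W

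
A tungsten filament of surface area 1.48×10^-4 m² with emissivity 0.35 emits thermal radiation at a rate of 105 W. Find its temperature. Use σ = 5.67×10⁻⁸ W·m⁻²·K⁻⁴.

From P = εσAT⁴, T = (P / εσA)^(1/4) = (105 / (0.35 × 5.67×10⁻⁸ × 1.48×10^-4))^(1/4).
T = (3.58×10^13)^(1/4) = 2450 K.

T ≈ 2450 K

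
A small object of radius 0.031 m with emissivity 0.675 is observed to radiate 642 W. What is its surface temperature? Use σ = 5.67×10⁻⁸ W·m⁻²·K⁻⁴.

A = 4πr² = 4π × (0.031)² = 0.0121 m².
From P = εσAT⁴, T = (P / εσA)^(1/4) = (642 / (0.675 × 5.67×10⁻⁸ × 0.0121))^(1/4).
T = (1.39×10^12)^(1/4) = 1090 K.

T ≈ 1090 K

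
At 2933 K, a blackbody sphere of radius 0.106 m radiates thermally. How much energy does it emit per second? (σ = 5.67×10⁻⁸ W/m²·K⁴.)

A = 4πr² = 4π × (0.106)² = 0.141 m².
P = σAT⁴ = 5.67×10⁻⁸ × 0.141 × (2933)⁴ = 5.67×10⁻⁸ × 0.141 × 7.40×10^13.
P = 5.92×10^5 W.

P ≈ 5.92×10^5 W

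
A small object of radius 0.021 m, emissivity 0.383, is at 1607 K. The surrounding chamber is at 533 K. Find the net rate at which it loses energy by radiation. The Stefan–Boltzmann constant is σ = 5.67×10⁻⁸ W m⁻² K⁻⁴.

A = 4πr² = 4π × (0.021)² = 5.54×10^-3 m².
Q = εσA(T⁴ − T_s⁴). T⁴ − T_s⁴ = (1607)⁴ − (533)⁴ = 6.67×10^12 − 8.07×10^10 = 6.59×10^12 K⁴.
Q = 0.383 × 5.67×10⁻⁸ × 5.54×10^-3 × 6.59×10^12 = 793 W.

Q ≈ 793 W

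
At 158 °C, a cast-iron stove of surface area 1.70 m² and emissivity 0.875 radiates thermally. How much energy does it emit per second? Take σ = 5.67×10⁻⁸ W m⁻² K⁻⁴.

P ≈ 2910 W

158 °C = 431 K.
P = εσAT⁴ = 0.875 × 5.67×10⁻⁸ × 1.70 × (431)⁴ = 0.875 × 5.67×10⁻⁸ × 1.70 × 3.45×10^10.
P = 2910 W.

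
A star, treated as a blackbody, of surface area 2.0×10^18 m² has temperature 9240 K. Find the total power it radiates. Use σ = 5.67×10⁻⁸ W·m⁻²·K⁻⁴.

P ≈ 8.27×10^26 W

P = σAT⁴ = 5.67×10⁻⁸ × 2.00×10^18 × (9240)⁴ = 5.67×10⁻⁸ × 2.00×10^18 × 7.29×10^15.
P = 8.27×10^26 W.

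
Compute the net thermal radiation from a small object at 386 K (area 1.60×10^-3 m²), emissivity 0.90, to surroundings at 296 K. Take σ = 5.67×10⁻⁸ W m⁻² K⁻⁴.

Q = εσA(T⁴ − T_s⁴). T⁴ − T_s⁴ = (386)⁴ − (296)⁴ = 2.22×10^10 − 7.68×10^9 = 1.45×10^10 K⁴.
Q = 0.90 × 5.67×10⁻⁸ × 1.60×10^-3 × 1.45×10^10 = 1.19 W.

Q ≈ 1.19 W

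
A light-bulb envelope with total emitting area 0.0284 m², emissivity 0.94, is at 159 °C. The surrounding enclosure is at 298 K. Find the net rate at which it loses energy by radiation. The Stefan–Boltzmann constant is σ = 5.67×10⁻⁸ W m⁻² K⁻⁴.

Convert: 159 °C = 432 K.
Q = εσA(T⁴ − T_s⁴). T⁴ − T_s⁴ = (432)⁴ − (298)⁴ = 3.48×10^10 − 7.89×10^9 = 2.69×10^10 K⁴.
Q = 0.94 × 5.67×10⁻⁸ × 0.0284 × 2.69×10^10 = 40.8 W.

Q ≈ 40.8 W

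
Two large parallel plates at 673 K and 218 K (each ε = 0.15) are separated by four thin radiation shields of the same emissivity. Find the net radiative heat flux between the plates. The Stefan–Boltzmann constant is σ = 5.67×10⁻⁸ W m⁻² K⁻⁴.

q ≈ 187 W/m²

Each of the 5 gaps contributes resistance (2/ε − 1) = 2/0.15 − 1 = 12.33; total = 61.67.
q = σ(T₁⁴ − T₂⁴) / 61.67 = 5.67×10⁻⁸ × 2.03×10^11 / 61.67 = 187 W/m².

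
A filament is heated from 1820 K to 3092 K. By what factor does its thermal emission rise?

ratio ≈ 8.33

P ∝ T⁴, so the ratio is (3092/1820)⁴ = (1.699)⁴ = 8.33.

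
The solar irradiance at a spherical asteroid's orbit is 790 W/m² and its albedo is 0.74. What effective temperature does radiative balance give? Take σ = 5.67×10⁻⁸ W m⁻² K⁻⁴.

Power absorbed = (1−a)S·πR²; power emitted = 4πR²σT⁴. Equating and cancelling πR²:
T = ((1−a)S / 4σ)^(1/4) = (205 / (4 × 5.67×10⁻⁸))^(1/4) = (9.06×10^8)^(1/4).
T = 173 K.

T ≈ 173 K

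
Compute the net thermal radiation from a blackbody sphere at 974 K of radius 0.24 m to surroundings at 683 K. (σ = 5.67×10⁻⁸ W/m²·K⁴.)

A = 4πr² = 4π × (0.24)² = 0.724 m².
Q = σA(T⁴ − T_s⁴). T⁴ − T_s⁴ = (974)⁴ − (683)⁴ = 9.00×10^11 − 2.18×10^11 = 6.82×10^11 K⁴.
Q = 5.67×10⁻⁸ × 0.724 × 6.82×10^11 = 28000 W.

Q ≈ 28000 W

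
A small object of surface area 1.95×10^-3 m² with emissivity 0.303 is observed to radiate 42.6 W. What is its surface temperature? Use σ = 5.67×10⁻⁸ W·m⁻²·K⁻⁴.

T ≈ 1060 K

From P = εσAT⁴, T = (P / εσA)^(1/4) = (42.6 / (0.303 × 5.67×10⁻⁸ × 1.95×10^-3))^(1/4).
T = (1.27×10^12)^(1/4) = 1060 K.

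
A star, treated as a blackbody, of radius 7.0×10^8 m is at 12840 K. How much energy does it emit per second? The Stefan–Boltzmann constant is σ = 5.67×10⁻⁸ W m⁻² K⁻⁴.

A = 4πr² = 4π × (7.0×10^8)² = 6.16×10^18 m².
P = σAT⁴ = 5.67×10⁻⁸ × 6.16×10^18 × (12840)⁴ = 5.67×10⁻⁸ × 6.16×10^18 × 2.72×10^16.
P = 9.49×10^27 W.

P ≈ 9.49×10^27 W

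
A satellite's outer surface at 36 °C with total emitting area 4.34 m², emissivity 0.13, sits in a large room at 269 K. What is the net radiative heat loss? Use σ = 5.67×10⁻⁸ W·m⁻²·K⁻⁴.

Q ≈ 124 W

Convert: 36 °C = 309 K.
Q = εσA(T⁴ − T_s⁴). T⁴ − T_s⁴ = (309)⁴ − (269)⁴ = 9.12×10^9 − 5.24×10^9 = 3.88×10^9 K⁴.
Q = 0.13 × 5.67×10⁻⁸ × 4.34 × 3.88×10^9 = 124 W.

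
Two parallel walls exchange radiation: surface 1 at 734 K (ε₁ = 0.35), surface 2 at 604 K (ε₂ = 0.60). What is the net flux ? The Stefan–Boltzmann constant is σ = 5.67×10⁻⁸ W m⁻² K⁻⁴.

For two large parallel gray plates, q = σ(T₁⁴ − T₂⁴) / (1/ε₁ + 1/ε₂ − 1).
1/ε₁ + 1/ε₂ − 1 = 1/0.35 + 1/0.60 − 1 = 3.524.
T₁⁴ − T₂⁴ = 2.90×10^11 − 1.33×10^11 = 1.57×10^11 K⁴.
q = 5.67×10⁻⁸ × 1.57×10^11 / 3.524 = 2530 W/m².

q ≈ 2530 W/m²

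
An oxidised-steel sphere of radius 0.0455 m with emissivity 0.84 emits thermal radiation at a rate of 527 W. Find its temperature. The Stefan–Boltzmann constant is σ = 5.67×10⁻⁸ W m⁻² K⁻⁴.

A = 4πr² = 4π × (0.0455)² = 0.0260 m².
From P = εσAT⁴, T = (P / εσA)^(1/4) = (527 / (0.84 × 5.67×10⁻⁸ × 0.0260))^(1/4).
T = (4.25×10^11)^(1/4) = 808 K.

T ≈ 808 K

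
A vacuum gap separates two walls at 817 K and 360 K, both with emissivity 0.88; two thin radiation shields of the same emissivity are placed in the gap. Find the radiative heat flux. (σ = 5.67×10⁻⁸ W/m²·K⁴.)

Each of the 3 gaps contributes resistance (2/ε − 1) = 2/0.88 − 1 = 1.273; total = 3.818.
q = σ(T₁⁴ − T₂⁴) / 3.818 = 5.67×10⁻⁸ × 4.29×10^11 / 3.818 = 6370 W/m².

q ≈ 6370 W/m²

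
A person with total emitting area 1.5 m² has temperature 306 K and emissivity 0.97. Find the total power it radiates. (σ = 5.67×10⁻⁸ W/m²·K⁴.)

Stefan–Boltzmann: P = εσAT⁴ = 0.97 × 5.67×10⁻⁸ × 1.50 × (306)⁴ = 0.97 × 5.67×10⁻⁸ × 1.50 × 8.77×10^9.
P = 723 W.

P ≈ 723 W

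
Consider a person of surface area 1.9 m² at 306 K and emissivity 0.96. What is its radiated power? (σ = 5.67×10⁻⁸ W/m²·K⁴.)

P ≈ 907 W

Stefan–Boltzmann: P = εσAT⁴ = 0.96 × 5.67×10⁻⁸ × 1.90 × (306)⁴ = 0.96 × 5.67×10⁻⁸ × 1.90 × 8.77×10^9.
P = 907 W.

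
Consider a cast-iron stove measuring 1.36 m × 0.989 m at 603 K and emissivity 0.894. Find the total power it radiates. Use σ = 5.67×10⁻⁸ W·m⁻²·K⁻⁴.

P ≈ 9010 W

A = 1.36 × 0.989 = 1.35 m².
P = εσAT⁴ = 0.894 × 5.67×10⁻⁸ × 1.35 × (603)⁴ = 0.894 × 5.67×10⁻⁸ × 1.35 × 1.32×10^11.
P = 9010 W.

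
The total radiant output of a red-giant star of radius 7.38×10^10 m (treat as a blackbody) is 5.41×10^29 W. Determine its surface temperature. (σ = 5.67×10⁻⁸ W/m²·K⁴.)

A = 4πr² = 4π × (7.38×10^10)² = 6.84×10^22 m².
From P = σAT⁴, T = (P / σA)^(1/4) = (5.41×10^29 / (5.67×10⁻⁸ × 6.84×10^22))^(1/4).
T = (1.39×10^14)^(1/4) = 3440 K.

T ≈ 3440 K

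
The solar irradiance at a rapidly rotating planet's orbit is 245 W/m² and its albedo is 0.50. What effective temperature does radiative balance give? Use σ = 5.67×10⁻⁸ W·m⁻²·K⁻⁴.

T ≈ 152 K

Power absorbed = (1−a)S·πR²; power emitted = 4πR²σT⁴. Equating and cancelling πR²:
T = ((1−a)S / 4σ)^(1/4) = (122 / (4 × 5.67×10⁻⁸))^(1/4) = (5.40×10^8)^(1/4).
T = 152 K.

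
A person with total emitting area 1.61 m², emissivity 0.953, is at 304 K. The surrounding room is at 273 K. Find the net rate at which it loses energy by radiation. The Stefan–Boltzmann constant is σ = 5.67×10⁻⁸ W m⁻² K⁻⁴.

Q ≈ 260 W

Q = εσA(T⁴ − T_s⁴). T⁴ − T_s⁴ = (304)⁴ − (273)⁴ = 8.54×10^9 − 5.55×10^9 = 2.99×10^9 K⁴.
Q = 0.953 × 5.67×10⁻⁸ × 1.61 × 2.99×10^9 = 260 W.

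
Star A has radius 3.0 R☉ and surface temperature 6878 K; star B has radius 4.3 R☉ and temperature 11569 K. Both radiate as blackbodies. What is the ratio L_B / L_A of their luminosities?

L = 4πR²σT⁴ ∝ R²T⁴, so L_B/L_A = (4.3/3.0)² × (11569/6878)⁴ = 2.05 × 8.00 = 16.4.

L_B/L_A ≈ 16.4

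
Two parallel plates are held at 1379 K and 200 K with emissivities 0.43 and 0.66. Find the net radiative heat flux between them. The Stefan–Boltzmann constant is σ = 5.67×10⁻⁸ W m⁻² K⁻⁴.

For two large parallel gray plates, q = σ(T₁⁴ − T₂⁴) / (1/ε₁ + 1/ε₂ − 1).
1/ε₁ + 1/ε₂ − 1 = 1/0.43 + 1/0.66 − 1 = 2.841.
T₁⁴ − T₂⁴ = 3.62×10^12 − 1.60×10^9 = 3.61×10^12 K⁴.
q = 5.67×10⁻⁸ × 3.61×10^12 / 2.841 = 72100 W/m².

q ≈ 72100 W/m²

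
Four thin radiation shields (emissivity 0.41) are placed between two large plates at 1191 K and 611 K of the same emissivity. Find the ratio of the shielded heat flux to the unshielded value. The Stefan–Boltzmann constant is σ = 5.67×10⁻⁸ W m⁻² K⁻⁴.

ratio ≈ 0.200

With N identical shields there are N+1 = 5 gaps in series, each with the same radiative resistance, so the flux falls to 1/(N+1) of its unshielded value.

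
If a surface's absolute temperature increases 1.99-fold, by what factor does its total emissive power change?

factor ≈ 15.7

P ∝ T⁴, so the power scales as (1.99)⁴ = 15.7.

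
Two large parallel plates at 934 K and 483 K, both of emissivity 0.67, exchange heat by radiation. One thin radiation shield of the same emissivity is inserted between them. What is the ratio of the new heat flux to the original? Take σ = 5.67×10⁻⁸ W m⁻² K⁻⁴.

With N identical shields there are N+1 = 2 gaps in series, each with the same radiative resistance, so the flux falls to 1/(N+1) of its unshielded value.

ratio ≈ 0.500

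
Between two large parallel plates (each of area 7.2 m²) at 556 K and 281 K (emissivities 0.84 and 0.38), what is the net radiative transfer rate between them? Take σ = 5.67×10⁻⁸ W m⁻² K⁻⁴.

For two large parallel gray plates, q = σ(T₁⁴ − T₂⁴) / (1/ε₁ + 1/ε₂ − 1).
1/ε₁ + 1/ε₂ − 1 = 1/0.84 + 1/0.38 − 1 = 2.822.
T₁⁴ − T₂⁴ = 9.56×10^10 − 6.23×10^9 = 8.93×10^10 K⁴.
q = 5.67×10⁻⁸ × 8.93×10^10 / 2.822 = 1790 W/m².
Q = q·A = 1790 × 7.2 = 12900 W.

Q ≈ 12900 W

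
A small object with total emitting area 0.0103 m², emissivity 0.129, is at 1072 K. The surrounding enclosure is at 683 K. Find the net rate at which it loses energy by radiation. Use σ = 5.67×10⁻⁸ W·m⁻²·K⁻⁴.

Q = εσA(T⁴ − T_s⁴). T⁴ − T_s⁴ = (1072)⁴ − (683)⁴ = 1.32×10^12 − 2.18×10^11 = 1.10×10^12 K⁴.
Q = 0.129 × 5.67×10⁻⁸ × 0.0103 × 1.10×10^12 = 83.1 W.

Q ≈ 83.1 W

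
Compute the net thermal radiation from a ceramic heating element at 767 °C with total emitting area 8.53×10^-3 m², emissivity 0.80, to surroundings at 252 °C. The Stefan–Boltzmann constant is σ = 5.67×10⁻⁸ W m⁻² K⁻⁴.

Q ≈ 423 W

Convert: 767 °C = 1040 K; 252 °C = 525 K.
Q = εσA(T⁴ − T_s⁴). T⁴ − T_s⁴ = (1040)⁴ − (525)⁴ = 1.17×10^12 − 7.60×10^10 = 1.09×10^12 K⁴.
Q = 0.80 × 5.67×10⁻⁸ × 8.53×10^-3 × 1.09×10^12 = 423 W.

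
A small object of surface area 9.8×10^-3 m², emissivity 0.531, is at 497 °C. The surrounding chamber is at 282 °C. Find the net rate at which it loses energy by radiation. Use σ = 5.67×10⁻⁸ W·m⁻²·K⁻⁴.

Q ≈ 75.7 W

Convert: 497 °C = 770 K; 282 °C = 555 K.
Q = εσA(T⁴ − T_s⁴). T⁴ − T_s⁴ = (770)⁴ − (555)⁴ = 3.52×10^11 − 9.49×10^10 = 2.57×10^11 K⁴.
Q = 0.531 × 5.67×10⁻⁸ × 9.80×10^-3 × 2.57×10^11 = 75.7 W.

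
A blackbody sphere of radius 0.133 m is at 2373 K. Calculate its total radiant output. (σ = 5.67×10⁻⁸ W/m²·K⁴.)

A = 4πr² = 4π × (0.133)² = 0.222 m².
P = σAT⁴ = 5.67×10⁻⁸ × 0.222 × (2373)⁴ = 5.67×10⁻⁸ × 0.222 × 3.17×10^13.
P = 4.00×10^5 W.

P ≈ 4.00×10^5 W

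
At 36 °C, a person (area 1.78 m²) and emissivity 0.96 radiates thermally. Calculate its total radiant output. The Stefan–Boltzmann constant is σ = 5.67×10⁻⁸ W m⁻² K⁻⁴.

P ≈ 883 W

36 °C = 309 K.
Stefan–Boltzmann: P = εσAT⁴ = 0.96 × 5.67×10⁻⁸ × 1.78 × (309)⁴ = 0.96 × 5.67×10⁻⁸ × 1.78 × 9.12×10^9.
P = 883 W.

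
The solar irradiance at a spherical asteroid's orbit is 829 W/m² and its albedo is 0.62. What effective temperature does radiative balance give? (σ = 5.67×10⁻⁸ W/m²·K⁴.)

Power absorbed = (1−a)S·πR²; power emitted = 4πR²σT⁴. Equating and cancelling πR²:
T = ((1−a)S / 4σ)^(1/4) = (315 / (4 × 5.67×10⁻⁸))^(1/4) = (1.39×10^9)^(1/4).
T = 193 K.

T ≈ 193 K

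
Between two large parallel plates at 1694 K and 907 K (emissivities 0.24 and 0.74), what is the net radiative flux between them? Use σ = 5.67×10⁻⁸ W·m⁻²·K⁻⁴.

q ≈ 94900 W/m²

For two large parallel gray plates, q = σ(T₁⁴ − T₂⁴) / (1/ε₁ + 1/ε₂ − 1).
1/ε₁ + 1/ε₂ − 1 = 1/0.24 + 1/0.74 − 1 = 4.518.
T₁⁴ − T₂⁴ = 8.23×10^12 − 6.77×10^11 = 7.56×10^12 K⁴.
q = 5.67×10⁻⁸ × 7.56×10^12 / 4.518 = 94900 W/m².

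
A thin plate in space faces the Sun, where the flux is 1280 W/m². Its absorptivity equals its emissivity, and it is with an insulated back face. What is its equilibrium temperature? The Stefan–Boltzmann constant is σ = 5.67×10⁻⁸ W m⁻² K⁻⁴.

T ≈ 388 K

Absorbed flux αS = emitted flux εσT⁴ (one radiating face); with α = ε, T = (S/σ)^(1/4).
T = (1280 / 5.67×10⁻⁸)^(1/4) = (2.26×10^10)^(1/4).
T = 388 K.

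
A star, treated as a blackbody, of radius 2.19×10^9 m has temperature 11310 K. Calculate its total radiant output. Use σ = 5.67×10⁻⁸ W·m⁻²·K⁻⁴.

A = 4πr² = 4π × (2.19×10^9)² = 6.03×10^19 m².
P = σAT⁴ = 5.67×10⁻⁸ × 6.03×10^19 × (11310)⁴ = 5.67×10⁻⁸ × 6.03×10^19 × 1.64×10^16.
P = 5.59×10^28 W.

P ≈ 5.59×10^28 W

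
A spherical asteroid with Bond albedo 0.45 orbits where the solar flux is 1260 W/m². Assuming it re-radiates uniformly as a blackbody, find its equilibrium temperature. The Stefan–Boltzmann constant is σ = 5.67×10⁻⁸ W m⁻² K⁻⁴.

Power absorbed = (1−a)S·πR²; power emitted = 4πR²σT⁴. Equating and cancelling πR²:
T = ((1−a)S / 4σ)^(1/4) = (693 / (4 × 5.67×10⁻⁸))^(1/4) = (3.06×10^9)^(1/4).
T = 235 K.

T ≈ 235 K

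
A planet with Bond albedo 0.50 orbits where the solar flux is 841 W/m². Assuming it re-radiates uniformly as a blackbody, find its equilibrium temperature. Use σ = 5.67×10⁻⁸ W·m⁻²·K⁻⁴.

Power absorbed = (1−a)S·πR²; power emitted = 4πR²σT⁴. Equating and cancelling πR²:
T = ((1−a)S / 4σ)^(1/4) = (420 / (4 × 5.67×10⁻⁸))^(1/4) = (1.85×10^9)^(1/4).
T = 208 K.

T ≈ 208 K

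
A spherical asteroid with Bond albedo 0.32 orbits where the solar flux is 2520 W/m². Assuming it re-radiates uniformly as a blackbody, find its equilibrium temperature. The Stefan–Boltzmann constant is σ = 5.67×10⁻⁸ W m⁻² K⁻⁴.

T ≈ 295 K

Power absorbed = (1−a)S·πR²; power emitted = 4πR²σT⁴. Equating and cancelling πR²:
T = ((1−a)S / 4σ)^(1/4) = (1710 / (4 × 5.67×10⁻⁸))^(1/4) = (7.56×10^9)^(1/4).
T = 295 K.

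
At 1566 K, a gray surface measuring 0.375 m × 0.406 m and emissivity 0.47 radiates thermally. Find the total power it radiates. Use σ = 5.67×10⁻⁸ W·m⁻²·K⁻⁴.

P ≈ 24400 W

A = 0.375 × 0.406 = 0.152 m².
P = εσAT⁴ = 0.47 × 5.67×10⁻⁸ × 0.152 × (1566)⁴ = 0.47 × 5.67×10⁻⁸ × 0.152 × 6.01×10^12.
P = 24400 W.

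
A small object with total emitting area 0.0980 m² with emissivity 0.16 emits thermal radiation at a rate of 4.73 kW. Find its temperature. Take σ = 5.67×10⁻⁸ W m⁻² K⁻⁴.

From P = εσAT⁴, T = (P / εσA)^(1/4) = (4730 / (0.16 × 5.67×10⁻⁸ × 0.0980))^(1/4).
T = (5.32×10^12)^(1/4) = 1520 K.

T ≈ 1520 K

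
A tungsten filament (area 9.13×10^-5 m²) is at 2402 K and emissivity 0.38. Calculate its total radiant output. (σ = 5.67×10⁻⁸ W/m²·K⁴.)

P ≈ 65.5 W

Stefan–Boltzmann: P = εσAT⁴ = 0.38 × 5.67×10⁻⁸ × 9.13×10^-5 × (2402)⁴ = 0.38 × 5.67×10⁻⁸ × 9.13×10^-5 × 3.33×10^13.
P = 65.5 W.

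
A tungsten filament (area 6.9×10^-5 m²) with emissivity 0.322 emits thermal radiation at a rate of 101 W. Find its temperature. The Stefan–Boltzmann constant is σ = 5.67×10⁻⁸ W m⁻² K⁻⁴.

From P = εσAT⁴, T = (P / εσA)^(1/4) = (101 / (0.322 × 5.67×10⁻⁸ × 6.90×10^-5))^(1/4).
T = (8.02×10^13)^(1/4) = 2990 K.

T ≈ 2990 K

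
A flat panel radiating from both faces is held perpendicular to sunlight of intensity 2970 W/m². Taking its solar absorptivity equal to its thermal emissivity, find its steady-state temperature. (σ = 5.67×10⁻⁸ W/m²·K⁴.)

Absorbed flux αS = emitted flux 2εσT⁴ per unit area; with α = ε this gives T = (S/2σ)^(1/4).
T = (2970 / (2 × 5.67×10⁻⁸))^(1/4) = (2.62×10^10)^(1/4).
T = 402 K.

T ≈ 402 K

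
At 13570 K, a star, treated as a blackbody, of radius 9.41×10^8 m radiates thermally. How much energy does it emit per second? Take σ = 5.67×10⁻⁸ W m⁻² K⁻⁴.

A = 4πr² = 4π × (9.41×10^8)² = 1.11×10^19 m².
P = σAT⁴ = 5.67×10⁻⁸ × 1.11×10^19 × (13570)⁴ = 5.67×10⁻⁸ × 1.11×10^19 × 3.39×10^16.
P = 2.14×10^28 W.

P ≈ 2.14×10^28 W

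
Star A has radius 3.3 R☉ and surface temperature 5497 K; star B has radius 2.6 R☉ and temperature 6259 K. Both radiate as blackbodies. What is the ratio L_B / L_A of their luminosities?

L_B/L_A ≈ 1.04

L = 4πR²σT⁴ ∝ R²T⁴, so L_B/L_A = (2.6/3.3)² × (6259/5497)⁴ = 0.621 × 1.68 = 1.04.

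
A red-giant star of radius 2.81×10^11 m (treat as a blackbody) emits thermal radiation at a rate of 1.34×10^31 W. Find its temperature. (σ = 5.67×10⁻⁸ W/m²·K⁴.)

A = 4πr² = 4π × (2.81×10^11)² = 9.92×10^23 m².
From P = σAT⁴, T = (P / σA)^(1/4) = (1.34×10^31 / (5.67×10⁻⁸ × 9.92×10^23))^(1/4).
T = (2.38×10^14)^(1/4) = 3930 K.

T ≈ 3930 K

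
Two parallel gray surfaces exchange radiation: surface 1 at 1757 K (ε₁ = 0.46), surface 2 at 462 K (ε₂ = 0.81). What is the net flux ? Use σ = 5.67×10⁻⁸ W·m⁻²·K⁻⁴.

For two large parallel gray plates, q = σ(T₁⁴ − T₂⁴) / (1/ε₁ + 1/ε₂ − 1).
1/ε₁ + 1/ε₂ − 1 = 1/0.46 + 1/0.81 − 1 = 2.408.
T₁⁴ − T₂⁴ = 9.53×10^12 − 4.56×10^10 = 9.48×10^12 K⁴.
q = 5.67×10⁻⁸ × 9.48×10^12 / 2.408 = 2.23×10^5 W/m².

q ≈ 2.23×10^5 W/m²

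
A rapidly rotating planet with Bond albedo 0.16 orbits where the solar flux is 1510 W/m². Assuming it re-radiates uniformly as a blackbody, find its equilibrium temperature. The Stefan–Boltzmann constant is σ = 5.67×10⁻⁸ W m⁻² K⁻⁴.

Power absorbed = (1−a)S·πR²; power emitted = 4πR²σT⁴. Equating and cancelling πR²:
T = ((1−a)S / 4σ)^(1/4) = (1270 / (4 × 5.67×10⁻⁸))^(1/4) = (5.59×10^9)^(1/4).
T = 273 K.

T ≈ 273 K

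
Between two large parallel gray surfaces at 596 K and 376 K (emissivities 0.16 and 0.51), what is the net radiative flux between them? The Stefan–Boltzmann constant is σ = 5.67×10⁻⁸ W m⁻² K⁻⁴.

For two large parallel gray plates, q = σ(T₁⁴ − T₂⁴) / (1/ε₁ + 1/ε₂ − 1).
1/ε₁ + 1/ε₂ − 1 = 1/0.16 + 1/0.51 − 1 = 7.211.
T₁⁴ − T₂⁴ = 1.26×10^11 − 2.00×10^10 = 1.06×10^11 K⁴.
q = 5.67×10⁻⁸ × 1.06×10^11 / 7.211 = 835 W/m².

q ≈ 835 W/m²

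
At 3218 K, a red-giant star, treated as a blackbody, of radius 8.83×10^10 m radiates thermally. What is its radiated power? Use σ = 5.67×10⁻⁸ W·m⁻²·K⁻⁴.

P ≈ 5.96×10^29 W

A = 4πr² = 4π × (8.83×10^10)² = 9.80×10^22 m².
P = σAT⁴ = 5.67×10⁻⁸ × 9.80×10^22 × (3218)⁴ = 5.67×10⁻⁸ × 9.80×10^22 × 1.07×10^14.
P = 5.96×10^29 W.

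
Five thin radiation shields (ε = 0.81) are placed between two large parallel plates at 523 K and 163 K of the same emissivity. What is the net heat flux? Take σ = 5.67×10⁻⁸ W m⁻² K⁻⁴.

Each of the 6 gaps contributes resistance (2/ε − 1) = 2/0.81 − 1 = 1.469; total = 8.815.
q = σ(T₁⁴ − T₂⁴) / 8.815 = 5.67×10⁻⁸ × 7.41×10^10 / 8.815 = 477 W/m².

q ≈ 477 W/m²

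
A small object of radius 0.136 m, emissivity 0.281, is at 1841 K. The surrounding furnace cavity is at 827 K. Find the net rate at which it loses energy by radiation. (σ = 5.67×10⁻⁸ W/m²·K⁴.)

A = 4πr² = 4π × (0.136)² = 0.232 m².
Q = εσA(T⁴ − T_s⁴). T⁴ − T_s⁴ = (1841)⁴ − (827)⁴ = 1.15×10^13 − 4.68×10^11 = 1.10×10^13 K⁴.
Q = 0.281 × 5.67×10⁻⁸ × 0.232 × 1.10×10^13 = 40800 W.

Q ≈ 40800 W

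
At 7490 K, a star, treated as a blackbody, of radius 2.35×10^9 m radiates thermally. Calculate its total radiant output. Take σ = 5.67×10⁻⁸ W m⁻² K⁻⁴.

P ≈ 1.24×10^28 W

A = 4πr² = 4π × (2.35×10^9)² = 6.94×10^19 m².
P = σAT⁴ = 5.67×10⁻⁸ × 6.94×10^19 × (7490)⁴ = 5.67×10⁻⁸ × 6.94×10^19 × 3.15×10^15.
P = 1.24×10^28 W.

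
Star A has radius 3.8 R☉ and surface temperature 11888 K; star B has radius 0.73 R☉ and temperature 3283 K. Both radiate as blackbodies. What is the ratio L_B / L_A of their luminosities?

L = 4πR²σT⁴ ∝ R²T⁴, so L_B/L_A = (0.73/3.8)² × (3283/11888)⁴ = 0.0369 × 5.82×10^-3 = 2.15×10^-4.

L_B/L_A ≈ 2.15×10^-4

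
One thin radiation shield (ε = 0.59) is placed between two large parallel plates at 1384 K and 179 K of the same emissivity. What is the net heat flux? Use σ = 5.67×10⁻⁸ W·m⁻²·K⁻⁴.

Each of the 2 gaps contributes resistance (2/ε − 1) = 2/0.59 − 1 = 2.390; total = 4.780.
q = σ(T₁⁴ − T₂⁴) / 4.780 = 5.67×10⁻⁸ × 3.67×10^12 / 4.780 = 43500 W/m².

q ≈ 43500 W/m²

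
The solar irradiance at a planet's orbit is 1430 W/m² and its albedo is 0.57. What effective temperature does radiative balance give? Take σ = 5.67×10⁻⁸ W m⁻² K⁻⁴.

T ≈ 228 K

Power absorbed = (1−a)S·πR²; power emitted = 4πR²σT⁴. Equating and cancelling πR²:
T = ((1−a)S / 4σ)^(1/4) = (615 / (4 × 5.67×10⁻⁸))^(1/4) = (2.71×10^9)^(1/4).
T = 228 K.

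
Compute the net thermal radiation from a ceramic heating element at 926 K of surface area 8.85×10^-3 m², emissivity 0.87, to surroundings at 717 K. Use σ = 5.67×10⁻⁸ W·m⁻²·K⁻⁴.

Q ≈ 206 W

Q = εσA(T⁴ − T_s⁴). T⁴ − T_s⁴ = (926)⁴ − (717)⁴ = 7.35×10^11 − 2.64×10^11 = 4.71×10^11 K⁴.
Q = 0.87 × 5.67×10⁻⁸ × 8.85×10^-3 × 4.71×10^11 = 206 W.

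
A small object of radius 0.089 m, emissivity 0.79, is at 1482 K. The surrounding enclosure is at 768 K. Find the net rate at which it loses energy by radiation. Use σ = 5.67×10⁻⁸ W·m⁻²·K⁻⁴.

A = 4πr² = 4π × (0.089)² = 0.0995 m².
Q = εσA(T⁴ − T_s⁴). T⁴ − T_s⁴ = (1482)⁴ − (768)⁴ = 4.82×10^12 − 3.48×10^11 = 4.48×10^12 K⁴.
Q = 0.79 × 5.67×10⁻⁸ × 0.0995 × 4.48×10^12 = 20000 W.

Q ≈ 20000 W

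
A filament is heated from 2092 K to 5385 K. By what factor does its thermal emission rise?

P ∝ T⁴, so the ratio is (5385/2092)⁴ = (2.574)⁴ = 43.9.

ratio ≈ 43.9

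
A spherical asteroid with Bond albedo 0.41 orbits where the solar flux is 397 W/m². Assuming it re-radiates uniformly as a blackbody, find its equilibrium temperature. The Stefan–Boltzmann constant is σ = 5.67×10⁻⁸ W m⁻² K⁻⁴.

Power absorbed = (1−a)S·πR²; power emitted = 4πR²σT⁴. Equating and cancelling πR²:
T = ((1−a)S / 4σ)^(1/4) = (234 / (4 × 5.67×10⁻⁸))^(1/4) = (1.03×10^9)^(1/4).
T = 179 K.

T ≈ 179 K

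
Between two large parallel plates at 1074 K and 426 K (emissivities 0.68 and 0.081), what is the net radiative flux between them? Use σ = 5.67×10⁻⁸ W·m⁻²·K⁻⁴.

For two large parallel gray plates, q = σ(T₁⁴ − T₂⁴) / (1/ε₁ + 1/ε₂ − 1).
1/ε₁ + 1/ε₂ − 1 = 1/0.68 + 1/0.081 − 1 = 12.82.
T₁⁴ − T₂⁴ = 1.33×10^12 − 3.29×10^10 = 1.30×10^12 K⁴.
q = 5.67×10⁻⁸ × 1.30×10^12 / 12.82 = 5740 W/m².

q ≈ 5740 W/m²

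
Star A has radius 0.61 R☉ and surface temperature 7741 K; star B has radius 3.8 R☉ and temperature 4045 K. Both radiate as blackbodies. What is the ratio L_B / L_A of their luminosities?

L_B/L_A ≈ 2.89

L = 4πR²σT⁴ ∝ R²T⁴, so L_B/L_A = (3.8/0.61)² × (4045/7741)⁴ = 38.8 × 0.0746 = 2.89.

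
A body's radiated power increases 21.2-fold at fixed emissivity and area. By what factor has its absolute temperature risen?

P ∝ T⁴ ⇒ T ∝ P^(1/4), so T scales by (21.2)^(1/4) = 2.15.

factor ≈ 2.15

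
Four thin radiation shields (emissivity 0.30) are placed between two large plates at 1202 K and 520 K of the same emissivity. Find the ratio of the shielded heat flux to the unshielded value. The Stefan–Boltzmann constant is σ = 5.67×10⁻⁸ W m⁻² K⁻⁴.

With N identical shields there are N+1 = 5 gaps in series, each with the same radiative resistance, so the flux falls to 1/(N+1) of its unshielded value.

ratio ≈ 0.200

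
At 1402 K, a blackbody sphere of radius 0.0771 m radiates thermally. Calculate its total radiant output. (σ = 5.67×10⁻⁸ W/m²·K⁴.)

P ≈ 16400 W

A = 4πr² = 4π × (0.0771)² = 0.0747 m².
P = σAT⁴ = 5.67×10⁻⁸ × 0.0747 × (1402)⁴ = 5.67×10⁻⁸ × 0.0747 × 3.86×10^12.
P = 16400 W.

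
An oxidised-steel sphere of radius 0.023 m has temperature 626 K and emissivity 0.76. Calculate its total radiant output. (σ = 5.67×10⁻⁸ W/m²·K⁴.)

P ≈ 44.0 W

A = 4πr² = 4π × (0.023)² = 6.65×10^-3 m².
Stefan–Boltzmann: P = εσAT⁴ = 0.76 × 5.67×10⁻⁸ × 6.65×10^-3 × (626)⁴ = 0.76 × 5.67×10⁻⁸ × 6.65×10^-3 × 1.54×10^11.
P = 44.0 W.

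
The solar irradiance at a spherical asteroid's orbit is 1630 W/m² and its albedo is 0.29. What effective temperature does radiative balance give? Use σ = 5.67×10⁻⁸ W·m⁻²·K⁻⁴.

T ≈ 267 K

Power absorbed = (1−a)S·πR²; power emitted = 4πR²σT⁴. Equating and cancelling πR²:
T = ((1−a)S / 4σ)^(1/4) = (1160 / (4 × 5.67×10⁻⁸))^(1/4) = (5.10×10^9)^(1/4).
T = 267 K.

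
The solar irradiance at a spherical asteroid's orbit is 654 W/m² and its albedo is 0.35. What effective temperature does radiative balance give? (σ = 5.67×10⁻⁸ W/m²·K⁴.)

T ≈ 208 K

Power absorbed = (1−a)S·πR²; power emitted = 4πR²σT⁴. Equating and cancelling πR²:
T = ((1−a)S / 4σ)^(1/4) = (425 / (4 × 5.67×10⁻⁸))^(1/4) = (1.87×10^9)^(1/4).
T = 208 K.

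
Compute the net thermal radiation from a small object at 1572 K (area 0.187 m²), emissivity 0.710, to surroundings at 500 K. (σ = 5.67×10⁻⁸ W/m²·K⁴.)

Q ≈ 45500 W

Q = εσA(T⁴ − T_s⁴). T⁴ − T_s⁴ = (1572)⁴ − (500)⁴ = 6.11×10^12 − 6.25×10^10 = 6.04×10^12 K⁴.
Q = 0.710 × 5.67×10⁻⁸ × 0.187 × 6.04×10^12 = 45500 W.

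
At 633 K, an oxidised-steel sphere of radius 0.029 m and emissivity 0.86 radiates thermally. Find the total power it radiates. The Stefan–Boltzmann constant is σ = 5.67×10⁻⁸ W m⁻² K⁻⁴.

A = 4πr² = 4π × (0.029)² = 0.0106 m².
Stefan–Boltzmann: P = εσAT⁴ = 0.86 × 5.67×10⁻⁸ × 0.0106 × (633)⁴ = 0.86 × 5.67×10⁻⁸ × 0.0106 × 1.61×10^11.
P = 82.7 W.

P ≈ 82.7 W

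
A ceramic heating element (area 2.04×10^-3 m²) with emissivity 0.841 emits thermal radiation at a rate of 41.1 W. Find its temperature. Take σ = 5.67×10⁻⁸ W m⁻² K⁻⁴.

T ≈ 806 K

From P = εσAT⁴, T = (P / εσA)^(1/4) = (41.1 / (0.841 × 5.67×10⁻⁸ × 2.04×10^-3))^(1/4).
T = (4.23×10^11)^(1/4) = 806 K.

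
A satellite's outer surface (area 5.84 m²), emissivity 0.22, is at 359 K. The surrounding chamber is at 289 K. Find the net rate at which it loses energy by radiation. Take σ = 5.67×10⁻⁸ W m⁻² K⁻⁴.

Q = εσA(T⁴ − T_s⁴). T⁴ − T_s⁴ = (359)⁴ − (289)⁴ = 1.66×10^10 − 6.98×10^9 = 9.63×10^9 K⁴.
Q = 0.22 × 5.67×10⁻⁸ × 5.84 × 9.63×10^9 = 702 W.

Q ≈ 702 W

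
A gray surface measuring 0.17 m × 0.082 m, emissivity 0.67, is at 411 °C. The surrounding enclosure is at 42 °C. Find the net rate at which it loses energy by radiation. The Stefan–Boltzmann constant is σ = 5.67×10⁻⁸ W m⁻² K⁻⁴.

Q ≈ 111 W

A = 0.17 × 0.082 = 0.0139 m².
Convert: 411 °C = 684 K; 42 °C = 315 K.
Q = εσA(T⁴ − T_s⁴). T⁴ − T_s⁴ = (684)⁴ − (315)⁴ = 2.19×10^11 − 9.85×10^9 = 2.09×10^11 K⁴.
Q = 0.67 × 5.67×10⁻⁸ × 0.0139 × 2.09×10^11 = 111 W.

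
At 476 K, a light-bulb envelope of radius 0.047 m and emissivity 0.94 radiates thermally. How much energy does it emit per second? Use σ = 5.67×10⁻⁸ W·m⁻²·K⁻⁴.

A = 4πr² = 4π × (0.047)² = 0.0278 m².
Stefan–Boltzmann: P = εσAT⁴ = 0.94 × 5.67×10⁻⁸ × 0.0278 × (476)⁴ = 0.94 × 5.67×10⁻⁸ × 0.0278 × 5.13×10^10.
P = 76.0 W.

P ≈ 76.0 W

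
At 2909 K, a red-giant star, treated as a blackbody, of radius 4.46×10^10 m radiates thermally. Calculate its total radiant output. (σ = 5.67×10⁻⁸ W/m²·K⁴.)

A = 4πr² = 4π × (4.46×10^10)² = 2.50×10^22 m².
P = σAT⁴ = 5.67×10⁻⁸ × 2.50×10^22 × (2909)⁴ = 5.67×10⁻⁸ × 2.50×10^22 × 7.16×10^13.
P = 1.01×10^29 W.

P ≈ 1.01×10^29 W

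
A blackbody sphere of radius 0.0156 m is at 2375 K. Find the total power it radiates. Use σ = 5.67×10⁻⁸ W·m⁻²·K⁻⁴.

A = 4πr² = 4π × (0.0156)² = 3.06×10^-3 m².
P = σAT⁴ = 5.67×10⁻⁸ × 3.06×10^-3 × (2375)⁴ = 5.67×10⁻⁸ × 3.06×10^-3 × 3.18×10^13.
P = 5520 W.

P ≈ 5520 W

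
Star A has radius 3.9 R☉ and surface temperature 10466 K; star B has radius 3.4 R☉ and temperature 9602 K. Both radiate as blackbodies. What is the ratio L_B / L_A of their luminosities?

L = 4πR²σT⁴ ∝ R²T⁴, so L_B/L_A = (3.4/3.9)² × (9602/10466)⁴ = 0.760 × 0.708 = 0.538.

L_B/L_A ≈ 0.538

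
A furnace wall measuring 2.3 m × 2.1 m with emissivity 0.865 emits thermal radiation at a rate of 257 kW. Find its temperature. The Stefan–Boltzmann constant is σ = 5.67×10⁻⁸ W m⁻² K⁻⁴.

A = 2.3 × 2.1 = 4.83 m².
From P = εσAT⁴, T = (P / εσA)^(1/4) = (2.57×10^5 / (0.865 × 5.67×10⁻⁸ × 4.83))^(1/4).
T = (1.08×10^12)^(1/4) = 1020 K.

T ≈ 1020 K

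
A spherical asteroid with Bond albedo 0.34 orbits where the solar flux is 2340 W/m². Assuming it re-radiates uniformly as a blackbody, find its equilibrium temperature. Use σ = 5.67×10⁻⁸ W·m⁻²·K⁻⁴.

T ≈ 287 K

Power absorbed = (1−a)S·πR²; power emitted = 4πR²σT⁴. Equating and cancelling πR²:
T = ((1−a)S / 4σ)^(1/4) = (1540 / (4 × 5.67×10⁻⁸))^(1/4) = (6.81×10^9)^(1/4).
T = 287 K.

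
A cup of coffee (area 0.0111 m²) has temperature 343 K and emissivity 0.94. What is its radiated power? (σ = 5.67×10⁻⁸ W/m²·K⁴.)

Stefan–Boltzmann: P = εσAT⁴ = 0.94 × 5.67×10⁻⁸ × 0.0111 × (343)⁴ = 0.94 × 5.67×10⁻⁸ × 0.0111 × 1.38×10^10.
P = 8.19 W.

P ≈ 8.19 W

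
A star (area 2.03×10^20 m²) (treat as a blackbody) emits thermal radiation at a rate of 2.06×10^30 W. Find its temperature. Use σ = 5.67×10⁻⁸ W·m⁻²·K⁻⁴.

From P = σAT⁴, T = (P / σA)^(1/4) = (2.06×10^30 / (5.67×10⁻⁸ × 2.03×10^20))^(1/4).
T = (1.79×10^17)^(1/4) = 20600 K.

T ≈ 20600 K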